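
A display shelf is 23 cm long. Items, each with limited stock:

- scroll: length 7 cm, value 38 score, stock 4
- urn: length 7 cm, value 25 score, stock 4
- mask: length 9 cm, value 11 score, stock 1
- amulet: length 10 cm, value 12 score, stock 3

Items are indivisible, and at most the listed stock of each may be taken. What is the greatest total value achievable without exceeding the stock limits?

114 score

Best selections within length 23 and stock limits:
- 3×scroll: length 21, value 114
- 2×scroll + 1×urn: length 21, value 101
- 1×scroll + 2×urn: length 21, value 88
Best: 114 score.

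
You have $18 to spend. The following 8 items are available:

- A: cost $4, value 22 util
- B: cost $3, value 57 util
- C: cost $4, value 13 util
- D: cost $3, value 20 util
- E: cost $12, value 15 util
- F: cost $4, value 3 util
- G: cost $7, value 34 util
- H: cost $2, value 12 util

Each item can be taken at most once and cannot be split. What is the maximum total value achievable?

Check high-value combinations within $18:
- A+B+D+G: cost 4+3+3+7=17, value 22+57+20+34=133
- A+B+C+G: cost 4+3+4+7=18, value 22+57+13+34=126
- A+B+G+H: cost 4+3+7+2=16, value 22+57+34+12=125
Best: 133 util.

133 util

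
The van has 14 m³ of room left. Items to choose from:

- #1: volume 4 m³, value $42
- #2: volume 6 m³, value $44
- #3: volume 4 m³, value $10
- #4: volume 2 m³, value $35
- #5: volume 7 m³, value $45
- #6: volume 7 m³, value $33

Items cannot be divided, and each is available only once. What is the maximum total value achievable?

$122

Check high-value combinations within 14 m³:
- #1+#4+#5: volume 4+2+7=13, value 42+35+45=122
- #1+#2+#4: volume 4+6+2=12, value 42+44+35=121
- #1+#4+#6: volume 4+2+7=13, value 42+35+33=110
- #1+#2+#3: volume 4+6+4=14, value 42+44+10=96
- #3+#4+#5: volume 4+2+7=13, value 10+35+45=90
Best: $122.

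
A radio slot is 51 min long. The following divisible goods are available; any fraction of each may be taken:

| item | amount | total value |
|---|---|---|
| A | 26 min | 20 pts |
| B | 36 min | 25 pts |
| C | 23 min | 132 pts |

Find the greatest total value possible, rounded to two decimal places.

Take in order of value per unit:
- C (132/23 per unit): all 23 → value 132, running total 132.00
- A (20/26 per unit): all 26 → value 20, running total 152.00
- B (25/36 per unit): 2 of 36 → value 2×25/36 = 1.3889, running total 153.39
Total 153.39.

153.39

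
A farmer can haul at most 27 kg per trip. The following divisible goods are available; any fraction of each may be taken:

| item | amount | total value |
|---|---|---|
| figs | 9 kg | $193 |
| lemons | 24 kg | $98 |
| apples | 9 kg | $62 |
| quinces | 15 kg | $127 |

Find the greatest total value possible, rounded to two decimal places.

Take in order of value per unit:
- figs (193/9 per unit): all 9 → value 193, running total 193.00
- quinces (127/15 per unit): all 15 → value 127, running total 320.00
- apples (62/9 per unit): 3 of 9 → value 3×62/9 = 20.6667, running total 340.67
Total 340.67.

340.67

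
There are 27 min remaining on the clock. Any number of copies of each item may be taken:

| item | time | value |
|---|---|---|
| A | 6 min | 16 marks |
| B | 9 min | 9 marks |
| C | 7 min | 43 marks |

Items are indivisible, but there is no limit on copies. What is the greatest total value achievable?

Best value-per-unit is C at 43/7; filling with it alone gives 3×43 = 129.
Optimal mix: 1×A + 3×C → time 27, value 145.

145 marks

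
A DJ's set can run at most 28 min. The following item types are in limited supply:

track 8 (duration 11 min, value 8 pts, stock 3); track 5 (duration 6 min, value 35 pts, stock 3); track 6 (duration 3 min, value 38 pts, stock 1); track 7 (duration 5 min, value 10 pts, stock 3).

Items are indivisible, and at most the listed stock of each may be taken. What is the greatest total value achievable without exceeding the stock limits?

153 pts

Top feasible selections:
- 3×track 5 + 1×track 6 + 1×track 7: duration 26, value 153
- 3×track 5 + 1×track 6: duration 21, value 143
- 2×track 5 + 1×track 6 + 2×track 7: duration 25, value 128
- 3×track 5 + 2×track 7: duration 28, value 125
Best: 153 pts.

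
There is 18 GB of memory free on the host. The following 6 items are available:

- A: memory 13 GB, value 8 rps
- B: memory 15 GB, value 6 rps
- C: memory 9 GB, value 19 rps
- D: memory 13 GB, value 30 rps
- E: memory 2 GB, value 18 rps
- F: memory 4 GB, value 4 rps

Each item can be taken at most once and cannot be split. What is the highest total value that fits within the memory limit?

Check high-value combinations within 18 GB:
- D+E: memory 13+2=15, value 30+18=48
- C+E+F: memory 9+2+4=15, value 19+18+4=41
- C+E: memory 9+2=11, value 19+18=37
- D+F: memory 13+4=17, value 30+4=34
- D: memory 13, value 30
Best: 48 rps.

48 rps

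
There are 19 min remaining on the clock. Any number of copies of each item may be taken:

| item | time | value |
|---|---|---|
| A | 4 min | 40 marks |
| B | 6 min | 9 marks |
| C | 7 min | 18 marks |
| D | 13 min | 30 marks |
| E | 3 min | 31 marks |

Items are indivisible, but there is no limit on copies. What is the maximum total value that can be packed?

Best value-per-unit is E at 31/3; filling with it alone gives 6×31 = 186.
Optimal mix: 1×A + 5×E → time 19, value 195.

195 marks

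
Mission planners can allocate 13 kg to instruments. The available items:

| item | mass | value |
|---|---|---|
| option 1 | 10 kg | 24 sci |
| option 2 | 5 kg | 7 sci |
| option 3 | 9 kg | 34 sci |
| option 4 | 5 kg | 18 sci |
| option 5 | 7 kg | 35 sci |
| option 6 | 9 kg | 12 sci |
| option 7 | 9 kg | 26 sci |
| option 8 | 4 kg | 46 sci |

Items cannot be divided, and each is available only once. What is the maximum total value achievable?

This is a 0/1 knapsack; check combinations near the capacity.
- option 5+option 8: mass 7+4=11, value 35+46=81
- option 3+option 8: mass 9+4=13, value 34+46=80
- option 7+option 8: mass 9+4=13, value 26+46=72
- option 4+option 8: mass 5+4=9, value 18+46=64
- option 6+option 8: mass 9+4=13, value 12+46=58
Best: 81 sci.

81 sci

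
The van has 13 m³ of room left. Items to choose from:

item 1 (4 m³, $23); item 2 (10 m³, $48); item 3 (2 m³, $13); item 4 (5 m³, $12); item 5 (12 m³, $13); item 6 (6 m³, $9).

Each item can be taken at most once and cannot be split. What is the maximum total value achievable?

$61

Check high-value combinations within 13 m³:
- item 2+item 3: volume 10+2=12, value 48+13=61
- item 2: volume 10, value 48
- item 1+item 3+item 4: volume 4+2+5=11, value 23+13+12=48
- item 1+item 3+item 6: volume 4+2+6=12, value 23+13+9=45
- item 1+item 3: volume 4+2=6, value 23+13=36
Best: $61.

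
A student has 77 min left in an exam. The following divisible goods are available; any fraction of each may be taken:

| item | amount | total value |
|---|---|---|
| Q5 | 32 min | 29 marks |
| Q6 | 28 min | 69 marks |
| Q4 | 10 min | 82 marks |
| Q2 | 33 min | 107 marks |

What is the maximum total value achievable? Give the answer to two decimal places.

263.44

Take in order of value per unit:
- Q4 (82/10 per unit): all 10 → value 82, running total 82.00
- Q2 (107/33 per unit): all 33 → value 107, running total 189.00
- Q6 (69/28 per unit): all 28 → value 69, running total 258.00
- Q5 (29/32 per unit): 6 of 32 → value 6×29/32 = 5.4375, running total 263.44
Total 263.44.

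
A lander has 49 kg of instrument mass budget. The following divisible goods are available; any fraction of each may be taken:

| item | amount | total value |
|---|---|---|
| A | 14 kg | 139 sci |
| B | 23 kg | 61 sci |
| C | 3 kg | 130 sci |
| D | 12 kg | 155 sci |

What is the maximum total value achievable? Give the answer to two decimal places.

Take in order of value per unit:
- C (130/3 per unit): all 3 → value 130, running total 130.00
- D (155/12 per unit): all 12 → value 155, running total 285.00
- A (139/14 per unit): all 14 → value 139, running total 424.00
- B (61/23 per unit): 20 of 23 → value 20×61/23 = 53.0435, running total 477.04
Total 477.04.

477.04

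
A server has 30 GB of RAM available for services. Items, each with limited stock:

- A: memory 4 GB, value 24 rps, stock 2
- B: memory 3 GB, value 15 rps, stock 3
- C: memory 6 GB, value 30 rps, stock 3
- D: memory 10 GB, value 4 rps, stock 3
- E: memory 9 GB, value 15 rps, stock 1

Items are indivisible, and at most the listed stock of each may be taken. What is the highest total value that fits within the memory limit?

Top feasible selections:
- 2×A + 1×B + 3×C: memory 29, value 153
- 2×A + 3×B + 2×C: memory 29, value 153
- 1×A + 2×B + 3×C: memory 28, value 144
- 2×A + 3×C: memory 26, value 138
Best: 153 rps.

153 rps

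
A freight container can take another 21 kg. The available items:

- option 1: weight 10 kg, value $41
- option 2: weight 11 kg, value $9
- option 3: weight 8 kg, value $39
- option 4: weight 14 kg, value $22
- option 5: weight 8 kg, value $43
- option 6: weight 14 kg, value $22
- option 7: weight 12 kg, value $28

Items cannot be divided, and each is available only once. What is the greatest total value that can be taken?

This is a 0/1 knapsack; check combinations near the capacity.
- option 1+option 5: weight 10+8=18, value 41+43=84
- option 3+option 5: weight 8+8=16, value 39+43=82
- option 1+option 3: weight 10+8=18, value 41+39=80
- option 5+option 7: weight 8+12=20, value 43+28=71
- option 3+option 7: weight 8+12=20, value 39+28=67
Best: $84.

$84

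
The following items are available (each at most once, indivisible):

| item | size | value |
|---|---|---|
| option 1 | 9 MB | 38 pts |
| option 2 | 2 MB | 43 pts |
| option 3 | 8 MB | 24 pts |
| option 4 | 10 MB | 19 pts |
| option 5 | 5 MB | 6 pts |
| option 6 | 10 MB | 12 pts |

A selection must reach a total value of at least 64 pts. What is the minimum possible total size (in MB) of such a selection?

10

Subsets with value ≥ 64, sorted by total size:
- option 2+option 3: size 10, value 67
- option 1+option 2: size 11, value 81
- option 2+option 3+option 5: size 15, value 73
- option 1+option 2+option 5: size 16, value 87
Minimum size: 10 MB.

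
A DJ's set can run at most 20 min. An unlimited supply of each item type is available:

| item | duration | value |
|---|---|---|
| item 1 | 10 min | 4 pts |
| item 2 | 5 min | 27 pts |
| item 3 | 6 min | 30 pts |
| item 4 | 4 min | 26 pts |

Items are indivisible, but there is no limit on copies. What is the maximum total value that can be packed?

Best value-per-unit is item 4 at 26/4, and filling with it alone uses duration 5×4=20. No mix of the others beats 5×26 = 130.

130 pts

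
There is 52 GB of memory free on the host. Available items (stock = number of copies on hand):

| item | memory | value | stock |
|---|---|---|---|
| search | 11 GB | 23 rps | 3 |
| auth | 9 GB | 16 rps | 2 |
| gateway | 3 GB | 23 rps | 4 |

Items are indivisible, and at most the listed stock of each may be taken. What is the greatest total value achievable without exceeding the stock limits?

170 rps

Top feasible selections:
- 2×search + 2×auth + 4×gateway: memory 52, value 170
- 3×search + 4×gateway: memory 45, value 161
- 2×search + 1×auth + 4×gateway: memory 43, value 154
- 3×search + 1×auth + 3×gateway: memory 51, value 154
Best: 170 rps.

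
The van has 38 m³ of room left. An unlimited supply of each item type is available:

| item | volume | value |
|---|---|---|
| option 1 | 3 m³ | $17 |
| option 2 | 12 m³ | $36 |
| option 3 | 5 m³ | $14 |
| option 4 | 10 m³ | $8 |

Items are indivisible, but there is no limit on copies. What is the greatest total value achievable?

Best value-per-unit is option 1 at 17/3, and filling with it alone uses volume 12×3=36. No mix of the others beats 12×17 = 204.

$204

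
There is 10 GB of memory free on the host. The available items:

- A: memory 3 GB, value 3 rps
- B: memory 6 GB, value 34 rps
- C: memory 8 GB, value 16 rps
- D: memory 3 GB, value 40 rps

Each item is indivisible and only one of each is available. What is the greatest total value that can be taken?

74 rps

Check high-value combinations within 10 GB:
- B+D: memory 6+3=9, value 34+40=74
- A+D: memory 3+3=6, value 3+40=43
- D: memory 3, value 40
- A+B: memory 3+6=9, value 3+34=37
Best: 74 rps.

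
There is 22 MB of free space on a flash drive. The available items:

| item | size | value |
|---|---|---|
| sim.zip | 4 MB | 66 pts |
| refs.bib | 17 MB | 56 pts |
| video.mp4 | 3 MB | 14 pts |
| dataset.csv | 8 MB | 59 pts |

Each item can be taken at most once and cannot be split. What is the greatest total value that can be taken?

Check high-value combinations within 22 MB:
- sim.zip+video.mp4+dataset.csv: size 4+3+8=15, value 66+14+59=139
- sim.zip+dataset.csv: size 4+8=12, value 66+59=125
- sim.zip+refs.bib: size 4+17=21, value 66+56=122
Best: 139 pts.

139 pts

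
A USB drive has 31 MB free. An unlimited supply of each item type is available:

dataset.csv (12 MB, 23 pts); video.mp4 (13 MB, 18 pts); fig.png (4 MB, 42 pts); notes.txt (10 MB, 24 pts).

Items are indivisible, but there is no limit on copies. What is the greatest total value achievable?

294 pts

Best value-per-unit is fig.png at 42/4, and filling with it alone uses size 7×4=28. No mix of the others beats 7×42 = 294.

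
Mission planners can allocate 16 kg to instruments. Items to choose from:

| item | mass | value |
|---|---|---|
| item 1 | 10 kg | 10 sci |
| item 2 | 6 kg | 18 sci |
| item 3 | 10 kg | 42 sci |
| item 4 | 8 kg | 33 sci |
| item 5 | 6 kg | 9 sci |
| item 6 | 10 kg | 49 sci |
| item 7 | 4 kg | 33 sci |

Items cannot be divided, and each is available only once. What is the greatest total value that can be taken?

82 sci

Check high-value combinations within 16 kg:
- item 6+item 7: mass 10+4=14, value 49+33=82
- item 3+item 7: mass 10+4=14, value 42+33=75
- item 2+item 6: mass 6+10=16, value 18+49=67
- item 4+item 7: mass 8+4=12, value 33+33=66
- item 2+item 3: mass 6+10=16, value 18+42=60
Best: 82 sci.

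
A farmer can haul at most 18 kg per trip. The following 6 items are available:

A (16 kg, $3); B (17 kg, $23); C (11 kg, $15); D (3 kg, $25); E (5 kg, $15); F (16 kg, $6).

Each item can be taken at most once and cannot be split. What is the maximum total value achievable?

This is a 0/1 knapsack; check combinations near the capacity.
- D+E: weight 3+5=8, value 25+15=40
- C+D: weight 11+3=14, value 15+25=40
- C+E: weight 11+5=16, value 15+15=30
- D: weight 3, value 25
Best: $40.

$40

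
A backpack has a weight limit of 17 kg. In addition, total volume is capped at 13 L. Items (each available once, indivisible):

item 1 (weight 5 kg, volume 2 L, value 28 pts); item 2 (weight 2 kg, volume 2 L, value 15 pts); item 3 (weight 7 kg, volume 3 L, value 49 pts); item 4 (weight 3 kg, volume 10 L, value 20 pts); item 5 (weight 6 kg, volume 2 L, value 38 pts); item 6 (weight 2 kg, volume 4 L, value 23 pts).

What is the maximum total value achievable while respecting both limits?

Feasible sets respecting both limits:
- item 2+item 3+item 5+item 6: weight 17, volume 11, value 125
- item 1+item 2+item 3+item 6: weight 16, volume 11, value 115
- item 3+item 5+item 6: weight 15, volume 9, value 110
Best: 125 pts.

125 pts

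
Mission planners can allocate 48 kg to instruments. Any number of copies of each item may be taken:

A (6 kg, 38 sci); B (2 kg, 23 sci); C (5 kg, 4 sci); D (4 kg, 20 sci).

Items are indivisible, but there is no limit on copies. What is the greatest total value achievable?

552 sci

Best value-per-unit is B at 23/2, and filling with it alone uses mass 24×2=48. No mix of the others beats 24×23 = 552.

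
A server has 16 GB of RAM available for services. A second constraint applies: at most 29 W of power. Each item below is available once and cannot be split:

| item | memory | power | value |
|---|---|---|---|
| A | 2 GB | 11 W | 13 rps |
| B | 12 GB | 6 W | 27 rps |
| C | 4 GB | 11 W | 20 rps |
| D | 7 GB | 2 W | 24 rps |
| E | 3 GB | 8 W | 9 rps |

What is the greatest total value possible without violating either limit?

57 rps

Feasible sets respecting both limits:
- A+C+D: memory 13, power 24, value 57
- C+D+E: memory 14, power 21, value 53
- B+C: memory 16, power 17, value 47
Best: 57 rps.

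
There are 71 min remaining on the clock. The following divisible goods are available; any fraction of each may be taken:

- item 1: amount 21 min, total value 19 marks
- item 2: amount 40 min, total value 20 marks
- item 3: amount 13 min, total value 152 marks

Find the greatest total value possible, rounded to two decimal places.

189.50

Take in order of value per unit:
- item 3 (152/13 per unit): all 13 → value 152, running total 152.00
- item 1 (19/21 per unit): all 21 → value 19, running total 171.00
- item 2 (20/40 per unit): 37 of 40 → value 37×20/40 = 18.5000, running total 189.50
Total 189.50.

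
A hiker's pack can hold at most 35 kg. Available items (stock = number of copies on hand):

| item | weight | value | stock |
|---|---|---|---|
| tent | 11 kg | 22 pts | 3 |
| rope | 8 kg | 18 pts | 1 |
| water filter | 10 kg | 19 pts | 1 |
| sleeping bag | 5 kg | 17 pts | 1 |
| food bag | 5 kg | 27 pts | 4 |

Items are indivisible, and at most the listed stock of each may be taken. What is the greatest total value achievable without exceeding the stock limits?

144 pts

Best selections within weight 35 and stock limits:
- 1×water filter + 1×sleeping bag + 4×food bag: weight 35, value 144
- 1×rope + 1×sleeping bag + 4×food bag: weight 33, value 143
- 1×tent + 4×food bag: weight 31, value 130
- 1×water filter + 4×food bag: weight 30, value 127
Best: 144 pts.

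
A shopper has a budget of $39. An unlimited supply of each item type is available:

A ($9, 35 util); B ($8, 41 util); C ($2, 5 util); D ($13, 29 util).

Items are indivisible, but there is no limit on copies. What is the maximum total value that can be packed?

Best value-per-unit is B at 41/8; filling with it alone gives 4×41 = 164.
Optimal mix: 4×B + 3×C → cost 38, value 179.

179 util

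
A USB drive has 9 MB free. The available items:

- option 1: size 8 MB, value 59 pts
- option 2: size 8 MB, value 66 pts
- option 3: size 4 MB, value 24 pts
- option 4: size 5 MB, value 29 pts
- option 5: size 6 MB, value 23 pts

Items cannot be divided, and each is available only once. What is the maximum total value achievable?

66 pts

This is a 0/1 knapsack; check combinations near the capacity.
- option 2: size 8, value 66
- option 1: size 8, value 59
- option 3+option 4: size 4+5=9, value 24+29=53
Best: 66 pts.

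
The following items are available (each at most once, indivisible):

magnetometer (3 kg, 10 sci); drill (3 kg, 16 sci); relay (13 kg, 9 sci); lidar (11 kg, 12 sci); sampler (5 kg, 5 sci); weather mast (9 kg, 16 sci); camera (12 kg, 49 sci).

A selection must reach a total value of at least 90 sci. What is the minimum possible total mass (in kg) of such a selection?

Subsets with value ≥ 90, sorted by total mass:
- magnetometer+drill+weather mast+camera: mass 27, value 91
- magnetometer+drill+sampler+weather mast+camera: mass 32, value 96
- magnetometer+drill+lidar+sampler+camera: mass 34, value 92
Minimum mass: 27 kg.

27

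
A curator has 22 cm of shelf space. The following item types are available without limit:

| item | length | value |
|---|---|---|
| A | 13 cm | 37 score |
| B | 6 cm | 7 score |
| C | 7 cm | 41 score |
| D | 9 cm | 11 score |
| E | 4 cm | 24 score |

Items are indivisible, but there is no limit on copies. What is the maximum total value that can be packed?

130 score

Best value-per-unit is E at 24/4; filling with it alone gives 5×24 = 120.
Optimal mix: 2×C + 2×E → length 22, value 130.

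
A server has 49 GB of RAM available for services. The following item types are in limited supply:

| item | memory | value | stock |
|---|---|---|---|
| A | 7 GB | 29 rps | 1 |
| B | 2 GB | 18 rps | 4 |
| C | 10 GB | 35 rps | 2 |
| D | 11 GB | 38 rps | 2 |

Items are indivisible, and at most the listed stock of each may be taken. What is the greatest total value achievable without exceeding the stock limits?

Top feasible selections:
- 1×A + 4×B + 1×C + 2×D: memory 47, value 212
- 1×A + 4×B + 2×C + 1×D: memory 46, value 209
- 3×B + 2×C + 2×D: memory 48, value 200
- 1×A + 3×B + 1×C + 2×D: memory 45, value 194
Best: 212 rps.

212 rps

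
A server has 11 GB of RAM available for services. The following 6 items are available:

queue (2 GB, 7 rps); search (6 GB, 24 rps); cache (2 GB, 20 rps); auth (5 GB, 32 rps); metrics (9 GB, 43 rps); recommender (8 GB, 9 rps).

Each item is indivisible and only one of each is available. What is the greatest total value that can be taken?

Check high-value combinations within 11 GB:
- cache+metrics: memory 2+9=11, value 20+43=63
- queue+cache+auth: memory 2+2+5=9, value 7+20+32=59
- search+auth: memory 6+5=11, value 24+32=56
Best: 63 rps.

63 rps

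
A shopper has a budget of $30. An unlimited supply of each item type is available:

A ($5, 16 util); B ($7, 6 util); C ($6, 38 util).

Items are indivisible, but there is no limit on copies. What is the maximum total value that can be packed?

190 util

Best value-per-unit is C at 38/6, and filling with it alone uses cost 5×6=30. No mix of the others beats 5×38 = 190.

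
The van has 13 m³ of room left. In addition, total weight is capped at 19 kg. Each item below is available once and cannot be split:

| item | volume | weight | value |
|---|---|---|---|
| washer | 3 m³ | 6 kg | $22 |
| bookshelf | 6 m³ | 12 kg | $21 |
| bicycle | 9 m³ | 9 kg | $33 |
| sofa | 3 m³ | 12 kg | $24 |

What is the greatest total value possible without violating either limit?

Feasible sets respecting both limits:
- washer+bicycle: volume 12, weight 15, value 55
- washer+sofa: volume 6, weight 18, value 46
- washer+bookshelf: volume 9, weight 18, value 43
- bicycle: volume 9, weight 9, value 33
Best: $55.

$55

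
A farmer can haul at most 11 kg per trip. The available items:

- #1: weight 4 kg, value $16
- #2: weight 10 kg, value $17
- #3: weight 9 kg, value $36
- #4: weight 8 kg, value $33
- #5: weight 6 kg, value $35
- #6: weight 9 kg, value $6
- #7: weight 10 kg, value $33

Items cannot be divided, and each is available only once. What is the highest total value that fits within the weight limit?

$51

Check high-value combinations within 11 kg:
- #1+#5: weight 4+6=10, value 16+35=51
- #3: weight 9, value 36
- #5: weight 6, value 35
- #4: weight 8, value 33
Best: $51.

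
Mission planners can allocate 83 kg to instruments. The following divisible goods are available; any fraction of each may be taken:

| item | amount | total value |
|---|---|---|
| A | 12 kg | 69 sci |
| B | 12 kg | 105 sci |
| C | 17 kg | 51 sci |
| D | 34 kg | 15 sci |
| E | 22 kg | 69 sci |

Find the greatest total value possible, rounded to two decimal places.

Take in order of value per unit:
- B (105/12 per unit): all 12 → value 105, running total 105.00
- A (69/12 per unit): all 12 → value 69, running total 174.00
- E (69/22 per unit): all 22 → value 69, running total 243.00
- C (51/17 per unit): all 17 → value 51, running total 294.00
- D (15/34 per unit): 20 of 34 → value 20×15/34 = 8.8235, running total 302.82
Total 302.82.

302.82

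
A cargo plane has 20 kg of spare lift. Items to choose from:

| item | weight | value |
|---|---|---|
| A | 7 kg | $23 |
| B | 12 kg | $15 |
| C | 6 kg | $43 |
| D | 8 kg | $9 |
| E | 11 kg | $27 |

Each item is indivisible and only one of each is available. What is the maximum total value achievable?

Check high-value combinations within 20 kg:
- C+E: weight 6+11=17, value 43+27=70
- A+C: weight 7+6=13, value 23+43=66
- B+C: weight 12+6=18, value 15+43=58
Best: $70.

$70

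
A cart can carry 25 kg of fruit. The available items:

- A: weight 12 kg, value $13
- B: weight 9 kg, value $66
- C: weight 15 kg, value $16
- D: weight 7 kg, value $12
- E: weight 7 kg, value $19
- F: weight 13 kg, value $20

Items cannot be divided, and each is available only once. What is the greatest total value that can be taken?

$97

This is a 0/1 knapsack; check combinations near the capacity.
- B+D+E: weight 9+7+7=23, value 66+12+19=97
- B+F: weight 9+13=22, value 66+20=86
- B+E: weight 9+7=16, value 66+19=85
- B+C: weight 9+15=24, value 66+16=82
Best: $97.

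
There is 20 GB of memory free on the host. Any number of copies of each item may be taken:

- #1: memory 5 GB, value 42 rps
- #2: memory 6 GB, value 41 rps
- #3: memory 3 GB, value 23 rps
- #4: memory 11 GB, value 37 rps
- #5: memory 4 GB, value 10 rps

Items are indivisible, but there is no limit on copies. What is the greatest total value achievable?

Best value-per-unit is #1 at 42/5, and filling with it alone uses memory 4×5=20. No mix of the others beats 4×42 = 168.

168 rps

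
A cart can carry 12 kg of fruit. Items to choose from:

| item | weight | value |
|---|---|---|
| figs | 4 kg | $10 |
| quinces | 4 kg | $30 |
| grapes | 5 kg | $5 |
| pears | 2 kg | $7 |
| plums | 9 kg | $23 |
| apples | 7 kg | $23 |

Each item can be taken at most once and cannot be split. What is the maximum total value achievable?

$53

This is a 0/1 knapsack; check combinations near the capacity.
- quinces+apples: weight 4+7=11, value 30+23=53
- figs+quinces+pears: weight 4+4+2=10, value 10+30+7=47
- quinces+grapes+pears: weight 4+5+2=11, value 30+5+7=42
- figs+quinces: weight 4+4=8, value 10+30=40
- quinces+pears: weight 4+2=6, value 30+7=37
Best: $53.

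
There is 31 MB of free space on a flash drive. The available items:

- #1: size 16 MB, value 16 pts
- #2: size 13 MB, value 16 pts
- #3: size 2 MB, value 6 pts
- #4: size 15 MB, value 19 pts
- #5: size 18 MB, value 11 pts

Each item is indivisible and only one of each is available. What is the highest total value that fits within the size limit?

41 pts

Check high-value combinations within 31 MB:
- #2+#3+#4: size 13+2+15=30, value 16+6+19=41
- #1+#2+#3: size 16+13+2=31, value 16+16+6=38
- #2+#4: size 13+15=28, value 16+19=35
- #1+#4: size 16+15=31, value 16+19=35
- #1+#2: size 16+13=29, value 16+16=32
Best: 41 pts.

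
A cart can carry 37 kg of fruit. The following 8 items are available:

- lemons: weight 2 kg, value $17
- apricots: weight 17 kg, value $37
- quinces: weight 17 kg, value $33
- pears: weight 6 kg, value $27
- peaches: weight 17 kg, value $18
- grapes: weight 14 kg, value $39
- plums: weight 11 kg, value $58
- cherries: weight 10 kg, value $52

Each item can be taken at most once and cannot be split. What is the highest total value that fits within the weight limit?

$166

This is a 0/1 knapsack; check combinations near the capacity.
- lemons+grapes+plums+cherries: weight 2+14+11+10=37, value 17+39+58+52=166
- lemons+pears+plums+cherries: weight 2+6+11+10=29, value 17+27+58+52=154
- grapes+plums+cherries: weight 14+11+10=35, value 39+58+52=149
Best: $166.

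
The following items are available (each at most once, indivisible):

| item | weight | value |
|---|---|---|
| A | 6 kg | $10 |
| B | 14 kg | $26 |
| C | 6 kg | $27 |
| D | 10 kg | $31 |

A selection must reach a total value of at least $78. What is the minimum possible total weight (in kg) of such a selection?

30

Subsets with value ≥ 78, sorted by total weight:
- B+C+D: weight 30, value 84
- A+B+C+D: weight 36, value 94
Minimum weight: 30 kg.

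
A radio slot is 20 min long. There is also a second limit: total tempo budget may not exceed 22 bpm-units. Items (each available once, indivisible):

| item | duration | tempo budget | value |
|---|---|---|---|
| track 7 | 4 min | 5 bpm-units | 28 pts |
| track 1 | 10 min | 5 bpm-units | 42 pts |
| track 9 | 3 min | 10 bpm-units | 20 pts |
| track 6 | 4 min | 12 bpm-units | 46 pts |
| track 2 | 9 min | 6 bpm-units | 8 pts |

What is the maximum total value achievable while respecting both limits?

116 pts

Feasible sets respecting both limits:
- track 7+track 1+track 6: duration 18, tempo budget 22, value 116
- track 7+track 1+track 9: duration 17, tempo budget 20, value 90
- track 1+track 6: duration 14, tempo budget 17, value 88
Best: 116 pts.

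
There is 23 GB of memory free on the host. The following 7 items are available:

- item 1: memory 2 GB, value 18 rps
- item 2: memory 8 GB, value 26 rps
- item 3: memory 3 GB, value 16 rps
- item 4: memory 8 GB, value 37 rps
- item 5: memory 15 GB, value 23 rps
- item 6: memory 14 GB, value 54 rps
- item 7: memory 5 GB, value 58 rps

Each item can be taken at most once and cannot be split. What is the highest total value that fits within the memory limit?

This is a 0/1 knapsack; check combinations near the capacity.
- item 1+item 2+item 4+item 7: memory 2+8+8+5=23, value 18+26+37+58=139
- item 1+item 6+item 7: memory 2+14+5=21, value 18+54+58=130
- item 1+item 3+item 4+item 7: memory 2+3+8+5=18, value 18+16+37+58=129
- item 3+item 6+item 7: memory 3+14+5=22, value 16+54+58=128
- item 2+item 4+item 7: memory 8+8+5=21, value 26+37+58=121
Best: 139 rps.

139 rps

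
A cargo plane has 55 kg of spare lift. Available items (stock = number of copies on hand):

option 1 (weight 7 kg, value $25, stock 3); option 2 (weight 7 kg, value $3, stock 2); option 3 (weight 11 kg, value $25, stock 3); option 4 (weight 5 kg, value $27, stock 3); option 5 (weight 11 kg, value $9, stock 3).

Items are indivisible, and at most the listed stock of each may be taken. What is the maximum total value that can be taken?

$184

Best selections within weight 55 and stock limits:
- 3×option 1 + 1×option 2 + 1×option 3 + 3×option 4: weight 54, value 184
- 3×option 1 + 1×option 3 + 3×option 4: weight 47, value 181
Best: $184.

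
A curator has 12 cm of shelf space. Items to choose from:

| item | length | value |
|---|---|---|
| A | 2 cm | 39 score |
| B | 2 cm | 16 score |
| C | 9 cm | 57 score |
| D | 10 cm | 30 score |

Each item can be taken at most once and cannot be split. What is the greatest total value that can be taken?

Check high-value combinations within 12 cm:
- A+C: length 2+9=11, value 39+57=96
- B+C: length 2+9=11, value 16+57=73
- A+D: length 2+10=12, value 39+30=69
- C: length 9, value 57
- A+B: length 2+2=4, value 39+16=55
Best: 96 score.

96 score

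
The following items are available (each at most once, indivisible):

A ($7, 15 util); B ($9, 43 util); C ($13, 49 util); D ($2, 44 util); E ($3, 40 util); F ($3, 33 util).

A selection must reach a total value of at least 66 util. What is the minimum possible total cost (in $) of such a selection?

Subsets with value ≥ 66, sorted by total cost:
- D+E: cost 5, value 84
- D+F: cost 5, value 77
Minimum cost: 5 $.

5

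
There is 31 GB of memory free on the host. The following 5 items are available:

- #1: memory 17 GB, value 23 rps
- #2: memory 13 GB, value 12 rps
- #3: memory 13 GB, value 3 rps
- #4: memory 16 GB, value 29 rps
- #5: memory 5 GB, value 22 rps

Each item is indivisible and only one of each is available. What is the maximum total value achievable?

Check high-value combinations within 31 GB:
- #4+#5: memory 16+5=21, value 29+22=51
- #1+#5: memory 17+5=22, value 23+22=45
- #2+#4: memory 13+16=29, value 12+29=41
- #2+#3+#5: memory 13+13+5=31, value 12+3+22=37
Best: 51 rps.

51 rps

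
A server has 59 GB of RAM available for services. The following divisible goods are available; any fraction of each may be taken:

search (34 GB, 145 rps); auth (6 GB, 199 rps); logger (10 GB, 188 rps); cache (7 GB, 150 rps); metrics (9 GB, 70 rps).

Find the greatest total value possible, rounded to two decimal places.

722.15

Take in order of value per unit:
- auth (199/6 per unit): all 6 → value 199, running total 199.00
- cache (150/7 per unit): all 7 → value 150, running total 349.00
- logger (188/10 per unit): all 10 → value 188, running total 537.00
- metrics (70/9 per unit): all 9 → value 70, running total 607.00
- search (145/34 per unit): 27 of 34 → value 27×145/34 = 115.1471, running total 722.15
Total 722.15.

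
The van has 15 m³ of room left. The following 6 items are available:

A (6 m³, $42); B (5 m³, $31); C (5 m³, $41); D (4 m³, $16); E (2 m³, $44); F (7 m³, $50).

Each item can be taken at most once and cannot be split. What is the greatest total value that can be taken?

Check high-value combinations within 15 m³:
- A+E+F: volume 6+2+7=15, value 42+44+50=136
- C+E+F: volume 5+2+7=14, value 41+44+50=135
- A+C+E: volume 6+5+2=13, value 42+41+44=127
- B+E+F: volume 5+2+7=14, value 31+44+50=125
Best: $136.

$136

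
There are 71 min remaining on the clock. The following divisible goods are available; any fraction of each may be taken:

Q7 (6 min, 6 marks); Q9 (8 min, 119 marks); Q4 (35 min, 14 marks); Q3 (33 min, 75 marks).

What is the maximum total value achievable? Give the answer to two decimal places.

Take in order of value per unit:
- Q9 (119/8 per unit): all 8 → value 119, running total 119.00
- Q3 (75/33 per unit): all 33 → value 75, running total 194.00
- Q7 (6/6 per unit): all 6 → value 6, running total 200.00
- Q4 (14/35 per unit): 24 of 35 → value 24×14/35 = 9.6000, running total 209.60
Total 209.60.

209.60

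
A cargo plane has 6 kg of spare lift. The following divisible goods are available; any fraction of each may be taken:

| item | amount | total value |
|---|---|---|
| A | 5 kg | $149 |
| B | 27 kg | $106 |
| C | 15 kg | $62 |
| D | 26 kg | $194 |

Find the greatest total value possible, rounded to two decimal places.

156.46

Take in order of value per unit:
- A (149/5 per unit): all 5 → value 149, running total 149.00
- D (194/26 per unit): 1 of 26 → value 1×194/26 = 7.4615, running total 156.46
Total 156.46.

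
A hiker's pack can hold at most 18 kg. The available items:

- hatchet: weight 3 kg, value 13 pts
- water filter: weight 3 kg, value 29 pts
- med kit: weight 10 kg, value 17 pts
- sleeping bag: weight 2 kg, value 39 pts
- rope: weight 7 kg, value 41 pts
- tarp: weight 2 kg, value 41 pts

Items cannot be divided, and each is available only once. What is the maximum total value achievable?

Check high-value combinations within 18 kg:
- hatchet+water filter+sleeping bag+rope+tarp: weight 3+3+2+7+2=17, value 13+29+39+41+41=163
- water filter+sleeping bag+rope+tarp: weight 3+2+7+2=14, value 29+39+41+41=150
- hatchet+sleeping bag+rope+tarp: weight 3+2+7+2=14, value 13+39+41+41=134
Best: 163 pts.

163 pts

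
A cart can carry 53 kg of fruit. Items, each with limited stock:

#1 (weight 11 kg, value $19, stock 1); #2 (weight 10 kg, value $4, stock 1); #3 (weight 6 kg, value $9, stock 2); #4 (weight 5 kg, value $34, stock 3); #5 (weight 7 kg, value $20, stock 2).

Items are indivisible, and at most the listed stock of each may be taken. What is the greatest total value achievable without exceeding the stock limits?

$179

Top feasible selections:
- 1×#1 + 2×#3 + 3×#4 + 2×#5: weight 52, value 179
- 1×#1 + 1×#3 + 3×#4 + 2×#5: weight 46, value 170
- 1×#1 + 1×#2 + 3×#4 + 2×#5: weight 50, value 165
Best: $179.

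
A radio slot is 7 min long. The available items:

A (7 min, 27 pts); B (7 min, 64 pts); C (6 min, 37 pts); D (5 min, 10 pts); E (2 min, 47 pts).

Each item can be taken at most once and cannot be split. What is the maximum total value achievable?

64 pts

Check high-value combinations within 7 min:
- B: duration 7, value 64
- D+E: duration 5+2=7, value 10+47=57
- E: duration 2, value 47
- C: duration 6, value 37
Best: 64 pts.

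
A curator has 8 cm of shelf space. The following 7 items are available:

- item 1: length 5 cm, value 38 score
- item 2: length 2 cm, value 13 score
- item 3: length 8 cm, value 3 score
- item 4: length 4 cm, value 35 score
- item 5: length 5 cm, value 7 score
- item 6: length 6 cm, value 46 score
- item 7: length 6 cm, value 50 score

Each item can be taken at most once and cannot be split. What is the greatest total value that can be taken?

63 score

Check high-value combinations within 8 cm:
- item 2+item 7: length 2+6=8, value 13+50=63
- item 2+item 6: length 2+6=8, value 13+46=59
- item 1+item 2: length 5+2=7, value 38+13=51
Best: 63 score.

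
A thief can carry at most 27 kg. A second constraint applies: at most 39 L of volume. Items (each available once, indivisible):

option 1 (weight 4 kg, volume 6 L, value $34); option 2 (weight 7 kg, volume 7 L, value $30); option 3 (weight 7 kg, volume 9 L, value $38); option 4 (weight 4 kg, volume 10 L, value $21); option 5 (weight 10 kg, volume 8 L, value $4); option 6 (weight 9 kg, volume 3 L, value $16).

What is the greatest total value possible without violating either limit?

$123

Feasible sets respecting both limits:
- option 1+option 2+option 3+option 4: weight 22, volume 32, value 123
- option 1+option 2+option 3+option 6: weight 27, volume 25, value 118
- option 1+option 3+option 4+option 6: weight 24, volume 28, value 109
Best: $123.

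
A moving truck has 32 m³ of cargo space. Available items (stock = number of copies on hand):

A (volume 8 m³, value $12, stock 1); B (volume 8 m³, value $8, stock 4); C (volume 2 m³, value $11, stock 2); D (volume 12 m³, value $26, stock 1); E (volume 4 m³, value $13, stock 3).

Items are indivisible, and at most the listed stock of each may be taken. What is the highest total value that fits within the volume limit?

$87

Top feasible selections:
- 2×C + 1×D + 3×E: volume 28, value 87
- 1×A + 2×C + 1×D + 2×E: volume 32, value 86
- 1×B + 2×C + 1×D + 2×E: volume 32, value 82
Best: $87.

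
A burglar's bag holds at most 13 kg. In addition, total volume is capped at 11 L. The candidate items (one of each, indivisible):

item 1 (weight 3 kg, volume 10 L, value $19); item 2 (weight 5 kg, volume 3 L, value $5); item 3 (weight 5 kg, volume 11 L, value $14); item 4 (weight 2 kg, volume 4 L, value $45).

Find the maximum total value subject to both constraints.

$50

Feasible sets respecting both limits:
- item 2+item 4: weight 7, volume 7, value 50
- item 4: weight 2, volume 4, value 45
- item 1: weight 3, volume 10, value 19
Best: $50.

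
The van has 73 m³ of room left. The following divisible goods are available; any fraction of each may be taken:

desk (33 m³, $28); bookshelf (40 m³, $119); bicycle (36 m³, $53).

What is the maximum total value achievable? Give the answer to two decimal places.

Take in order of value per unit:
- bookshelf (119/40 per unit): all 40 → value 119, running total 119.00
- bicycle (53/36 per unit): 33 of 36 → value 33×53/36 = 48.5833, running total 167.58
Total 167.58.

167.58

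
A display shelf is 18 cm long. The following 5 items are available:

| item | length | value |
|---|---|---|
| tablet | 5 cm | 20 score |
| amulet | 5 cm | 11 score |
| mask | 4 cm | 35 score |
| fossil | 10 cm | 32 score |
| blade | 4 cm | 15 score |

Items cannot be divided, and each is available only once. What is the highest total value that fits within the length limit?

Check high-value combinations within 18 cm:
- mask+fossil+blade: length 4+10+4=18, value 35+32+15=82
- tablet+amulet+mask+blade: length 5+5+4+4=18, value 20+11+35+15=81
- tablet+mask+blade: length 5+4+4=13, value 20+35+15=70
- mask+fossil: length 4+10=14, value 35+32=67
Best: 82 score.

82 score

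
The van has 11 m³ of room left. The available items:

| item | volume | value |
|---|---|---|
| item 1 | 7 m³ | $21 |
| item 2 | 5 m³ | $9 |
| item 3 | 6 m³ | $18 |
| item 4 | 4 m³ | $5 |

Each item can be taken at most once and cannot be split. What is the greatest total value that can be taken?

$27

Check high-value combinations within 11 m³:
- item 2+item 3: volume 5+6=11, value 9+18=27
- item 1+item 4: volume 7+4=11, value 21+5=26
- item 3+item 4: volume 6+4=10, value 18+5=23
Best: $27.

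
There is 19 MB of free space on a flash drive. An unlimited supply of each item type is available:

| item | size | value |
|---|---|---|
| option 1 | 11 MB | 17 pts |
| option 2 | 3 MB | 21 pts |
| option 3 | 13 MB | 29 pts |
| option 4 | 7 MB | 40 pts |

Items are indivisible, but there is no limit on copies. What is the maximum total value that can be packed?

Best value-per-unit is option 2 at 21/3, and filling with it alone uses size 6×3=18. No mix of the others beats 6×21 = 126.

126 pts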